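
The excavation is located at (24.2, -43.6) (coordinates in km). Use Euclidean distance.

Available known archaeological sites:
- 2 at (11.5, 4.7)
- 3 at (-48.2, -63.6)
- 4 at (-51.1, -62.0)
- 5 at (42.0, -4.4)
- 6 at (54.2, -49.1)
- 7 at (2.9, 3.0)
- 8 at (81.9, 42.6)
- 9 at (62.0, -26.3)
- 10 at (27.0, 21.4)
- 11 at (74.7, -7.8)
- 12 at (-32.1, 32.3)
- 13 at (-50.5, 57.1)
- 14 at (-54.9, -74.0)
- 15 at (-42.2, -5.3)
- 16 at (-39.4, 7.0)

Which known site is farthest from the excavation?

13

Distances from (24.2, -43.6):
2: √((-12.7)² + (48.3)²) = √(161.290 + 2332.890) = 49.9 km
3: √((-72.4)² + (-20.0)²) = √(5241.760 + 400.000) = 75.1 km
4: √((-75.3)² + (-18.4)²) = √(5670.090 + 338.560) = 77.5 km
5: √((17.8)² + (39.2)²) = √(316.840 + 1536.640) = 43.1 km
6: √((30.0)² + (-5.5)²) = √(900.000 + 30.250) = 30.5 km
7: √((-21.3)² + (46.6)²) = √(453.690 + 2171.560) = 51.2 km
8: √((57.7)² + (86.2)²) = √(3329.290 + 7430.440) = 103.7 km
9: √((37.8)² + (17.3)²) = √(1428.840 + 299.290) = 41.6 km
10: √((2.8)² + (65.0)²) = √(7.840 + 4225.000) = 65.1 km
11: √((50.5)² + (35.8)²) = √(2550.250 + 1281.640) = 61.9 km
12: √((-56.3)² + (75.9)²) = √(3169.690 + 5760.810) = 94.5 km
13: √((-74.7)² + (100.7)²) = √(5580.090 + 10140.490) = 125.4 km
14: √((-79.1)² + (-30.4)²) = √(6256.810 + 924.160) = 84.7 km
15: √((-66.4)² + (38.3)²) = √(4408.960 + 1466.890) = 76.7 km
16: √((-63.6)² + (50.6)²) = √(4044.960 + 2560.360) = 81.3 km
Maximum: 13 at 125.4 km.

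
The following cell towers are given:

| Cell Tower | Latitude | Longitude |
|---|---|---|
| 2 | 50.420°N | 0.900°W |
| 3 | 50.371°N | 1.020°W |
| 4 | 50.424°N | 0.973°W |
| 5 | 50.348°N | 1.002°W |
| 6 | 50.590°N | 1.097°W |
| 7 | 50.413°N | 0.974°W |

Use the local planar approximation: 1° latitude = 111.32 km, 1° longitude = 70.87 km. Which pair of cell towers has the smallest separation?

Pairwise distances:
2–3: √((-0.049·111.32)² + (-0.120·70.87)²) = √(29.75353 + 72.32482) = 10.103 km
2–4: √((0.004·111.32)² + (-0.073·70.87)²) = √(0.19827 + 26.76521) = 5.193 km
2–5: √((-0.072·111.32)² + (-0.102·70.87)²) = √(64.24087 + 52.25468) = 10.793 km
2–6: √((0.170·111.32)² + (-0.197·70.87)²) = √(358.13292 + 194.92041) = 23.517 km
2–7: √((-0.007·111.32)² + (-0.074·70.87)²) = √(0.60721 + 27.50352) = 5.302 km
3–4: √((0.053·111.32)² + (0.047·70.87)²) = √(34.80953 + 11.09483) = 6.775 km
3–5: √((-0.023·111.32)² + (0.018·70.87)²) = √(6.55544 + 1.62731) = 2.861 km
3–6: √((0.219·111.32)² + (-0.077·70.87)²) = √(594.33954 + 29.77874) = 24.982 km
3–7: √((0.042·111.32)² + (0.046·70.87)²) = √(21.85974 + 10.62773) = 5.700 km
4–5: √((-0.076·111.32)² + (-0.029·70.87)²) = √(71.57701 + 4.22397) = 8.706 km
4–6: √((0.166·111.32)² + (-0.124·70.87)²) = √(341.47788 + 77.22683) = 20.462 km
4–7: √((-0.011·111.32)² + (-0.001·70.87)²) = √(1.49945 + 0.00502) = 1.227 km
5–6: √((0.242·111.32)² + (-0.095·70.87)²) = √(725.73343 + 45.32858) = 27.768 km
5–7: √((0.065·111.32)² + (0.028·70.87)²) = √(52.35680 + 3.93768) = 7.503 km
6–7: √((-0.177·111.32)² + (0.123·70.87)²) = √(388.23343 + 75.98626) = 21.546 km
Closest pair: 4–7 at 1.227 km.

4 and 7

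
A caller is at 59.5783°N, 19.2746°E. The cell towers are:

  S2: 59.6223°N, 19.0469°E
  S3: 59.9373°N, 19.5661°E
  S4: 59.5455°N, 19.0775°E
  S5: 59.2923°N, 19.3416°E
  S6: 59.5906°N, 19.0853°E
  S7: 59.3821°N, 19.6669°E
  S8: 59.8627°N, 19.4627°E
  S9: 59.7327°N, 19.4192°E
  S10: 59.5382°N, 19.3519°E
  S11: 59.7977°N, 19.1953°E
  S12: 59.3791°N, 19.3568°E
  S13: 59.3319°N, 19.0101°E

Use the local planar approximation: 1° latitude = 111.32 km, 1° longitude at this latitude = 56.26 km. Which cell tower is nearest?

S10

Distances from 59.5783°N, 19.2746°E:
S2: √((0.0440·111.32)² + (-0.2277·56.26)²) = √(23.991188 + 164.106399) = 13.7149 km
S3: √((0.3590·111.32)² + (0.2915·56.26)²) = √(1597.111705 + 268.953112) = 43.1980 km
S4: √((-0.0328·111.32)² + (-0.1971·56.26)²) = √(13.331962 + 122.962506) = 11.6745 km
S5: √((-0.2860·111.32)² + (0.0670·56.26)²) = √(1013.627680 + 14.208527) = 32.0599 km
S6: √((0.0123·111.32)² + (-0.1893·56.26)²) = √(1.874807 + 113.422883) = 10.7377 km
S7: √((-0.1962·111.32)² + (0.3923·56.26)²) = √(477.028582 + 487.120124) = 31.0507 km
S8: √((0.2844·111.32)² + (0.1881·56.26)²) = √(1002.318115 + 111.989433) = 33.3812 km
S9: √((0.1544·111.32)² + (0.1446·56.26)²) = √(295.420744 + 66.181414) = 19.0158 km
S10: √((-0.0401·111.32)² + (0.0773·56.26)²) = √(19.926689 + 18.912914) = 6.2321 km
S11: √((0.2194·111.32)² + (-0.0793·56.26)²) = √(596.512628 + 19.904251) = 24.8277 km
S12: √((-0.1992·111.32)² + (0.0822·56.26)²) = √(491.728141 + 21.386666) = 22.6520 km
S13: √((-0.2464·111.32)² + (-0.2645·56.26)²) = √(752.363646 + 221.437316) = 31.2058 km
Minimum: S10 at 6.2321 km.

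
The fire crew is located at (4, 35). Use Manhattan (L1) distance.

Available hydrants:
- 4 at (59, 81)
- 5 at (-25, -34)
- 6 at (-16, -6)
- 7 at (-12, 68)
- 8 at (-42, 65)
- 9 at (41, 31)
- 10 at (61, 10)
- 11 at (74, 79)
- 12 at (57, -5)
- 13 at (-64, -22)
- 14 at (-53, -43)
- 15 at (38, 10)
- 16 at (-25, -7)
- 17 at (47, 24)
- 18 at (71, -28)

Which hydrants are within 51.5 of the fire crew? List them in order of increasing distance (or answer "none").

Distances from (4, 35):
4: |55| + |46| = 55 + 46 = 101
5: |-29| + |-69| = 29 + 69 = 98
6: |-20| + |-41| = 20 + 41 = 61
7: |-16| + |33| = 16 + 33 = 49
8: |-46| + |30| = 46 + 30 = 76
9: |37| + |-4| = 37 + 4 = 41
10: |57| + |-25| = 57 + 25 = 82
11: |70| + |44| = 70 + 44 = 114
12: |53| + |-40| = 53 + 40 = 93
13: |-68| + |-57| = 68 + 57 = 125
14: |-57| + |-78| = 57 + 78 = 135
15: |34| + |-25| = 34 + 25 = 59
16: |-29| + |-42| = 29 + 42 = 71
17: |43| + |-11| = 43 + 11 = 54
18: |67| + |-63| = 67 + 63 = 130
Threshold 51.5: 9 (41), 7 (49) are within range.

9, 7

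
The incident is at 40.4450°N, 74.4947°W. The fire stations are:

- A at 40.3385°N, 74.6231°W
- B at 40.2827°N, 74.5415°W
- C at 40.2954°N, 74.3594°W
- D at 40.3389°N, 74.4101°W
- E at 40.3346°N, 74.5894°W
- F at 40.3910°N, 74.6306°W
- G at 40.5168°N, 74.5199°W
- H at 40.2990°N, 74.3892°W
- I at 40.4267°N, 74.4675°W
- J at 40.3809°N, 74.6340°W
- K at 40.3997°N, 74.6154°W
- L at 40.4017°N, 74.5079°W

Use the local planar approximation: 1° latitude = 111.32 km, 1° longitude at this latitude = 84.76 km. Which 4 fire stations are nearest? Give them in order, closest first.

Distances from 40.4450°N, 74.4947°W:
A: 16.0934 km
B: 18.4976 km
C: 20.2201 km
D: 13.8174 km
E: 14.6788 km
F: 12.9931 km
G: 8.2733 km
H: 18.5503 km
I: 3.0766 km
J: 13.7958 km
K: 11.4059 km
L: 4.9483 km
Sorted: I (3.0766 km) < L (4.9483 km) < G (8.2733 km) < K (11.4059 km) < F (12.9931 km) < J (13.7958 km) < …

I, L, G, K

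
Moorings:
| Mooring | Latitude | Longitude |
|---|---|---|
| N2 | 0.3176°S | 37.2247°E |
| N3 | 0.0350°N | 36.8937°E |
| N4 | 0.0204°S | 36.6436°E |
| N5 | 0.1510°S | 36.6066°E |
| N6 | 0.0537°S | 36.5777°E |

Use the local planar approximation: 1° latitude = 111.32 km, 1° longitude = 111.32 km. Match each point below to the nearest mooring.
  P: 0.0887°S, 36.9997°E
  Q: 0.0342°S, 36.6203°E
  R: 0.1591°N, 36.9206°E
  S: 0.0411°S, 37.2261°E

P at 0.0887°S, 36.9997°E:
  N2: 35.7301 km
  N3: 18.1345 km
  N4: 40.3636 km
  N5: 44.3060 km
  N6: 47.1383 km
  → nearest: N3 (18.1345 km)
Q at 0.0342°S, 36.6203°E:
  N2: 74.3110 km
  N3: 31.3946 km
  N4: 3.0146 km
  N5: 13.0913 km
  N6: 5.2154 km
  → nearest: N4 (3.0146 km)
R at 0.1591°N, 36.9206°E:
  N2: 62.9445 km
  N3: 14.1356 km
  N4: 36.7439 km
  N5: 49.1271 km
  N6: 44.9248 km
  → nearest: N3 (14.1356 km)
S at 0.0411°S, 37.2261°E:
  N2: 30.7804 km
  N3: 37.9601 km
  N4: 64.8848 km
  N5: 70.0395 km
  N6: 72.1935 km
  → nearest: N2 (30.7804 km)

P→N3; Q→N4; R→N3; S→N2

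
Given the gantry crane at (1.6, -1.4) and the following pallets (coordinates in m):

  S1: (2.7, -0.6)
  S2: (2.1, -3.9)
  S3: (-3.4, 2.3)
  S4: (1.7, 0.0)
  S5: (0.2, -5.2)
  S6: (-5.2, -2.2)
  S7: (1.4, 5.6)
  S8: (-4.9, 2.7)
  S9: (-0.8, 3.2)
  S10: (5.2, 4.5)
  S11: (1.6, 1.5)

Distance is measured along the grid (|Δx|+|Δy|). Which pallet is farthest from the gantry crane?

Distances from (1.6, -1.4):
S1: 1.9 m
S2: 3.0 m
S3: 8.7 m
S4: 1.5 m
S5: 5.2 m
S6: 7.6 m
S7: 7.2 m
S8: 10.6 m
S9: 7.0 m
S10: 9.5 m
S11: 2.9 m
Maximum: S8 at 10.6 m.

S8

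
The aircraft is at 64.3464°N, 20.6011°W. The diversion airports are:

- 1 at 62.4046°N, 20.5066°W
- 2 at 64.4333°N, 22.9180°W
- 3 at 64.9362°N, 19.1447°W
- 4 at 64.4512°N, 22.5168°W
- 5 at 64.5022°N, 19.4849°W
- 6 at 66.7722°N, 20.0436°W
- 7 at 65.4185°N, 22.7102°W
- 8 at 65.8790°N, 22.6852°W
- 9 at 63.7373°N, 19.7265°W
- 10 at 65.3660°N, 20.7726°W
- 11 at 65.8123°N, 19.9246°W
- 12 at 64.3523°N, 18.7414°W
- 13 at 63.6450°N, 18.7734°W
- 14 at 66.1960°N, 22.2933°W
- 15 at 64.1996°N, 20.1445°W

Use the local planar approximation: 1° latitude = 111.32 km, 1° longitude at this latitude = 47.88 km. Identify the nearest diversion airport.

15

Distances from 64.3464°N, 20.6011°W:
1: 216.2085 km
2: 111.3542 km
3: 95.7778 km
4: 92.4627 km
5: 56.1874 km
6: 271.3561 km
7: 156.3369 km
8: 197.6482 km
9: 79.6938 km
10: 113.7985 km
11: 166.3676 km
12: 89.0449 km
13: 117.2796 km
14: 221.2655 km
15: 27.2947 km
Minimum: 15 at 27.2947 km.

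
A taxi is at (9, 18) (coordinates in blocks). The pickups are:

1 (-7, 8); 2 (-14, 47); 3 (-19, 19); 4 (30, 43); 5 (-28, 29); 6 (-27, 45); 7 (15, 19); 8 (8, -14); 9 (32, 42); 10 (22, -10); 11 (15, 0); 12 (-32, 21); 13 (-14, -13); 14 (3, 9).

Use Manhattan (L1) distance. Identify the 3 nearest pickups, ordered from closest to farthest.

7, 14, 11

Distances from (9, 18):
1: 26 blocks
2: 52 blocks
3: 29 blocks
4: 46 blocks
5: 48 blocks
6: 63 blocks
7: 7 blocks
8: 33 blocks
9: 47 blocks
10: 41 blocks
11: 24 blocks
12: 44 blocks
13: 54 blocks
14: 15 blocks
Sorted: 7 (7 blocks) < 14 (15 blocks) < 11 (24 blocks) < 1 (26 blocks) < 3 (29 blocks) < …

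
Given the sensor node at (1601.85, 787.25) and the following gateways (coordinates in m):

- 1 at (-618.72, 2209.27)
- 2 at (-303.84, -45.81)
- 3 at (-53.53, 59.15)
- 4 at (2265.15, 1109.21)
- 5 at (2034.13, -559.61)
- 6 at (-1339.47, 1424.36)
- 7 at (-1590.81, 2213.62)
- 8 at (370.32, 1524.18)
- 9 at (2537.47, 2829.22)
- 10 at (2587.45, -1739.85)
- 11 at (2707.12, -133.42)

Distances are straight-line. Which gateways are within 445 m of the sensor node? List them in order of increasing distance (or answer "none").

none

Distances from (1601.85, 787.25):
1: √((-2220.57)² + (1422.02)²) = √(4930931.1249 + 2022140.8804) = 2636.87 m
2: √((-1905.69)² + (-833.06)²) = √(3631654.3761 + 693988.9636) = 2079.82 m
3: √((-1655.38)² + (-728.10)²) = √(2740282.9444 + 530129.6100) = 1808.43 m
4: √((663.30)² + (321.96)²) = √(439966.8900 + 103658.2416) = 737.31 m
5: √((432.28)² + (-1346.86)²) = √(186865.9984 + 1814031.8596) = 1414.53 m
6: √((-2941.32)² + (637.11)²) = √(8651363.3424 + 405909.1521) = 3009.53 m
7: √((-3192.66)² + (1426.37)²) = √(10193077.8756 + 2034531.3769) = 3496.80 m
8: √((-1231.53)² + (736.93)²) = √(1516666.1409 + 543065.8249) = 1435.18 m
9: √((935.62)² + (2041.97)²) = √(875384.7844 + 4169641.4809) = 2246.11 m
10: √((985.60)² + (-2527.10)²) = √(971407.3600 + 6386234.4100) = 2712.50 m
11: √((1105.27)² + (-920.67)²) = √(1221621.7729 + 847633.2489) = 1438.49 m
Threshold 445 m: none within range.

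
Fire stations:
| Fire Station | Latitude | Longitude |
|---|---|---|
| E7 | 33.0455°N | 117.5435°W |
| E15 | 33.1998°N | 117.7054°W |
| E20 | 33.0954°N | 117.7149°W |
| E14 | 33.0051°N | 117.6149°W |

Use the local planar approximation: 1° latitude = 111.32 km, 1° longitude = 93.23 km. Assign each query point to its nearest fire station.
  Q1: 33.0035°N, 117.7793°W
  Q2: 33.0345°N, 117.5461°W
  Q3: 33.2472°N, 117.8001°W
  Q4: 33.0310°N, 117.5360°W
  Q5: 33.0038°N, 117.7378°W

Q1→E20; Q2→E7; Q3→E15; Q4→E7; Q5→E20

Q1 at 33.0035°N, 117.7793°W:
  E7: √((0.0420·111.32)² + (0.2358·93.23)²) = √(21.859739 + 483.280164) = 22.4753 km
  E15: √((0.1963·111.32)² + (0.0739·93.23)²) = √(477.514974 + 47.467925) = 22.9125 km
  E20: √((0.0919·111.32)² + (0.0644·93.23)²) = √(104.659202 + 36.048160) = 11.8620 km
  E14: √((0.0016·111.32)² + (0.1644·93.23)²) = √(0.031724 + 234.917297) = 15.3280 km
  → nearest: E20 (11.8620 km)
Q2 at 33.0345°N, 117.5461°W:
  E7: √((0.0110·111.32)² + (0.0026·93.23)²) = √(1.499449 + 0.058757) = 1.2483 km
  E15: √((0.1653·111.32)² + (-0.1593·93.23)²) = √(338.604014 + 220.568211) = 23.6468 km
  E20: √((0.0609·111.32)² + (-0.1688·93.23)²) = √(45.960102 + 247.660219) = 17.1354 km
  E14: √((-0.0294·111.32)² + (-0.0688·93.23)²) = √(10.711272 + 41.142270) = 7.2009 km
  → nearest: E7 (1.2483 km)
Q3 at 33.2472°N, 117.8001°W:
  E7: √((-0.2017·111.32)² + (0.2566·93.23)²) = √(504.148166 + 572.301221) = 32.8093 km
  E15: √((-0.0474·111.32)² + (0.0947·93.23)²) = √(27.842170 + 77.949140) = 10.2855 km
  E20: √((-0.1518·111.32)² + (0.0852·93.23)²) = √(285.555111 + 63.094363) = 18.6722 km
  E14: √((-0.2421·111.32)² + (0.1852·93.23)²) = √(726.333331 + 298.121524) = 32.0071 km
  → nearest: E15 (10.2855 km)
Q4 at 33.0310°N, 117.5360°W:
  E7: √((0.0145·111.32)² + (-0.0075·93.23)²) = √(2.605448 + 0.488916) = 1.7591 km
  E15: √((0.1688·111.32)² + (-0.1694·93.23)²) = √(353.094766 + 249.423966) = 24.5463 km
  E20: √((0.0644·111.32)² + (-0.1789·93.23)²) = √(51.394676 + 278.183937) = 18.1543 km
  E14: √((-0.0259·111.32)² + (-0.0789·93.23)²) = √(8.312773 + 54.108485) = 7.9007 km
  → nearest: E7 (1.7591 km)
Q5 at 33.0038°N, 117.7378°W:
  E7: √((0.0417·111.32)² + (0.1943·93.23)²) = √(21.548572 + 328.138335) = 18.6999 km
  E15: √((0.1960·111.32)² + (0.0324·93.23)²) = √(476.056542 + 9.124339) = 22.0268 km
  E20: √((0.0916·111.32)² + (0.0229·93.23)²) = √(103.977014 + 4.558084) = 10.4180 km
  E14: √((0.0013·111.32)² + (0.1229·93.23)²) = √(0.020943 + 131.285008) = 11.4589 km
  → nearest: E20 (10.4180 km)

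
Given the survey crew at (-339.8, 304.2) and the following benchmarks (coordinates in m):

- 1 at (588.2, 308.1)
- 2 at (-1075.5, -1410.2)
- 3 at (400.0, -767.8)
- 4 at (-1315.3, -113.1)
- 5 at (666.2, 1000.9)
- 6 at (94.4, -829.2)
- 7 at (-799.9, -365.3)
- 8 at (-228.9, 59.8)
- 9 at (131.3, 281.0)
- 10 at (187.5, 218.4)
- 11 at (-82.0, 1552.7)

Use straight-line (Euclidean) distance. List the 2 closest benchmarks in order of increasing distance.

8, 9

Distances from (-339.8, 304.2):
1: √((928.0)² + (3.9)²) = √(861184.000 + 15.210) = 928.0 m
2: √((-735.7)² + (-1714.4)²) = √(541254.490 + 2939167.360) = 1865.6 m
3: √((739.8)² + (-1072.0)²) = √(547304.040 + 1149184.000) = 1302.5 m
4: √((-975.5)² + (-417.3)²) = √(951600.250 + 174139.290) = 1061.0 m
5: √((1006.0)² + (696.7)²) = √(1012036.000 + 485390.890) = 1223.7 m
6: √((434.2)² + (-1133.4)²) = √(188529.640 + 1284595.560) = 1213.7 m
7: √((-460.1)² + (-669.5)²) = √(211692.010 + 448230.250) = 812.4 m
8: √((110.9)² + (-244.4)²) = √(12298.810 + 59731.360) = 268.4 m
9: √((471.1)² + (-23.2)²) = √(221935.210 + 538.240) = 471.7 m
10: √((527.3)² + (-85.8)²) = √(278045.290 + 7361.640) = 534.2 m
11: √((257.8)² + (1248.5)²) = √(66460.840 + 1558752.250) = 1274.8 m
Sorted: 8 (268.4 m) < 9 (471.7 m) < 10 (534.2 m) < 7 (812.4 m) < …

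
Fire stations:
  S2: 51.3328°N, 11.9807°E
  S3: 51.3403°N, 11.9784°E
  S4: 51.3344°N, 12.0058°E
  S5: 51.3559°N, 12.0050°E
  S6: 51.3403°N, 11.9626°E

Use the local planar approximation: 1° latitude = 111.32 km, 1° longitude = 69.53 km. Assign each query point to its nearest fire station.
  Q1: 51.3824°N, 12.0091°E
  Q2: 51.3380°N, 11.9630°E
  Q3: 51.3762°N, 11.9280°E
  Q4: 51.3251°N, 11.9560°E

Q1→S5; Q2→S6; Q3→S6; Q4→S6

Q1 at 51.3824°N, 12.0091°E:
  S2: 5.8639 km
  S3: 5.1498 km
  S4: 5.3483 km
  S5: 2.9637 km
  S6: 5.6936 km
  → nearest: S5 (2.9637 km)
Q2 at 51.3380°N, 11.9630°E:
  S2: 1.3600 km
  S3: 1.1009 km
  S4: 3.0027 km
  S5: 3.5353 km
  S6: 0.2575 km
  → nearest: S6 (0.2575 km)
Q3 at 51.3762°N, 11.9280°E:
  S2: 6.0637 km
  S3: 5.3152 km
  S4: 7.1354 km
  S5: 5.8112 km
  S6: 4.6646 km
  → nearest: S6 (4.6646 km)
Q4 at 51.3251°N, 11.9560°E:
  S2: 1.9194 km
  S3: 2.2997 km
  S4: 3.6140 km
  S5: 4.8335 km
  S6: 1.7532 km
  → nearest: S6 (1.7532 km)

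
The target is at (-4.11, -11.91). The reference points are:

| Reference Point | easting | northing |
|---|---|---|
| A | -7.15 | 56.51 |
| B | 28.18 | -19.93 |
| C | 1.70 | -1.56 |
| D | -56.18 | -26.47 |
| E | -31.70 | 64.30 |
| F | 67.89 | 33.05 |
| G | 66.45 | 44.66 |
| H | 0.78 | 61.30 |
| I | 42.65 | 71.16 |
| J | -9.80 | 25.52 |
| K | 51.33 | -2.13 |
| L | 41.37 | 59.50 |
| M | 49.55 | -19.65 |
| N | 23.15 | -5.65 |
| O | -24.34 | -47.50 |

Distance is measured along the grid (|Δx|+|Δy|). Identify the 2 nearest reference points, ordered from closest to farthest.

Distances from (-4.11, -11.91):
A: 71.46
B: 40.31
C: 16.16
D: 66.63
E: 103.80
F: 116.96
G: 127.13
H: 78.10
I: 129.83
J: 43.12
K: 65.22
L: 116.89
M: 61.40
N: 33.52
O: 55.82
Sorted: C (16.16) < N (33.52) < B (40.31) < J (43.12) < …

C, N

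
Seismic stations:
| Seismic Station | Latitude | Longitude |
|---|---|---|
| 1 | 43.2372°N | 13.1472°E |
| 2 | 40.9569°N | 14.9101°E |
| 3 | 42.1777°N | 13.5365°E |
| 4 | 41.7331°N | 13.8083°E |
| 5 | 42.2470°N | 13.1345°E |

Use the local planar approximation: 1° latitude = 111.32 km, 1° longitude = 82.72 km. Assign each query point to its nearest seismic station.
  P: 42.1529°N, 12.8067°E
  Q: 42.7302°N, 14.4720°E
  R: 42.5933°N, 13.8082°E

P at 42.1529°N, 12.8067°E:
  1: √((1.0843·111.32)² + (0.3405·82.72)²) = √(14569.522245 + 793.332569) = 123.9470 km
  2: √((-1.1960·111.32)² + (2.1034·82.72)²) = √(17725.918763 + 30273.650350) = 219.0880 km
  3: √((0.0248·111.32)² + (0.7298·82.72)²) = √(7.621663 + 3644.422922) = 60.4321 km
  4: √((-0.4198·111.32)² + (1.0016·82.72)²) = √(2183.892535 + 6864.512232) = 95.1231 km
  5: √((0.0941·111.32)² + (0.3278·82.72)²) = √(109.730066 + 735.256631) = 29.0687 km
  → nearest: 5 (29.0687 km)
Q at 42.7302°N, 14.4720°E:
  1: √((0.5070·111.32)² + (-1.3248·82.72)²) = √(3185.387812 + 12009.410513) = 123.2672 km
  2: √((-1.7733·111.32)² + (0.4381·82.72)²) = √(38968.242883 + 1313.310927) = 200.7027 km
  3: √((-0.5525·111.32)² + (-0.9355·82.72)²) = √(3782.778918 + 5988.370126) = 98.8491 km
  4: √((-0.9971·111.32)² + (-0.6637·82.72)²) = √(12320.372192 + 3014.148789) = 123.8326 km
  5: √((-0.4832·111.32)² + (-1.3375·82.72)²) = √(2893.345166 + 12240.767044) = 123.0208 km
  → nearest: 3 (98.8491 km)
R at 42.5933°N, 13.8082°E:
  1: √((0.6439·111.32)² + (-0.6610·82.72)²) = √(5137.871586 + 2989.674936) = 90.1529 km
  2: √((-1.6364·111.32)² + (1.1019·82.72)²) = √(33183.740384 + 8308.170827) = 203.6956 km
  3: √((-0.4156·111.32)² + (-0.2717·82.72)²) = √(2140.412473 + 505.126704) = 51.4348 km
  4: √((-0.8602·111.32)² + (0.0001·82.72)²) = √(9169.491912 + 0.000068) = 95.7575 km
  5: √((-0.3463·111.32)² + (-0.6737·82.72)²) = √(1486.111444 + 3105.661700) = 67.7626 km
  → nearest: 3 (51.4348 km)

P→5; Q→3; R→3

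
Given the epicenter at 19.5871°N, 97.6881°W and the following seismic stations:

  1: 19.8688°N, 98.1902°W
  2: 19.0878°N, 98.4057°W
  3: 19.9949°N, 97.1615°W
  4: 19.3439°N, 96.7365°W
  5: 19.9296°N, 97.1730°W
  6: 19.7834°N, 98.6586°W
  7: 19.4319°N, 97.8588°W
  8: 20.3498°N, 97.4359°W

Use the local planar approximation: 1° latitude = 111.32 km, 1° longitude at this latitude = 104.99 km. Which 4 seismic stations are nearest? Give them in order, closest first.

Distances from 19.5871°N, 97.6881°W:
1: √((0.2817·111.32)² + (-0.5021·104.99)²) = √(983.377097 + 2778.921726) = 61.3376 km
2: √((-0.4993·111.32)² + (-0.7176·104.99)²) = √(3089.367172 + 5676.239761) = 93.6248 km
3: √((0.4078·111.32)² + (0.5266·104.99)²) = √(2060.823691 + 3056.733531) = 71.5371 km
4: √((-0.2432·111.32)² + (0.9516·104.99)²) = √(732.948629 + 9981.705175) = 103.5116 km
5: √((0.3425·111.32)² + (0.5151·104.99)²) = √(1453.675754 + 2924.684148) = 66.1692 km
6: √((0.1963·111.32)² + (-0.9705·104.99)²) = √(477.514974 + 10382.141673) = 104.2097 km
7: √((-0.1552·111.32)² + (-0.1707·104.99)²) = √(298.490030 + 321.190664) = 24.8934 km
8: √((0.7627·111.32)² + (0.2522·104.99)²) = √(7208.649141 + 701.109797) = 88.9368 km
Sorted: 7 (24.8934 km) < 1 (61.3376 km) < 5 (66.1692 km) < 3 (71.5371 km) < 8 (88.9368 km) < 2 (93.6248 km) < …

7, 1, 5, 3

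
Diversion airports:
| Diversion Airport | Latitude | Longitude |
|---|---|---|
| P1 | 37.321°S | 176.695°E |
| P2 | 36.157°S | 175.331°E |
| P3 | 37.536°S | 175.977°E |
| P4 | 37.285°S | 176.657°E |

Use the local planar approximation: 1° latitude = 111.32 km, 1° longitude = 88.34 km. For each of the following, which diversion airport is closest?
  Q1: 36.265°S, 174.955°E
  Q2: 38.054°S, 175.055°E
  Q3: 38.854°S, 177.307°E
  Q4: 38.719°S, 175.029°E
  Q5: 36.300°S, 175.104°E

Q1→P2; Q2→P3; Q3→P1; Q4→P3; Q5→P2

Q1 at 36.265°S, 174.955°E:
  P1: √((-1.056·111.32)² + (1.740·88.34)²) = √(13818.92411 + 23627.25597) = 193.510 km
  P2: √((0.108·111.32)² + (0.376·88.34)²) = √(144.54195 + 1103.29203) = 35.325 km
  P3: √((-1.271·111.32)² + (1.022·88.34)²) = √(20018.77491 + 8151.10676) = 167.839 km
  P4: √((-1.020·111.32)² + (1.702·88.34)²) = √(12892.78495 + 22606.52980) = 188.413 km
  → nearest: P2 (35.325 km)
Q2 at 38.054°S, 175.055°E:
  P1: √((0.733·111.32)² + (1.640·88.34)²) = √(6658.16180 + 20989.51898) = 166.276 km
  P2: √((1.897·111.32)² + (0.276·88.34)²) = √(44594.47517 + 594.47412) = 212.577 km
  P3: √((0.518·111.32)² + (0.922·88.34)²) = √(3325.10922 + 6634.01779) = 99.795 km
  P4: √((0.769·111.32)² + (1.602·88.34)²) = √(7328.22972 + 20028.10287) = 165.397 km
  → nearest: P3 (99.795 km)
Q3 at 38.854°S, 177.307°E:
  P1: √((1.533·111.32)² + (-0.612·88.34)²) = √(29122.63754 + 2922.92475) = 179.013 km
  P2: √((2.697·111.32)² + (-1.976·88.34)²) = √(90138.07692 + 30471.13774) = 347.288 km
  P3: √((1.318·111.32)² + (-1.330·88.34)²) = √(21526.68797 + 13804.41706) = 187.966 km
  P4: √((1.569·111.32)² + (-0.650·88.34)²) = √(30506.49287 + 3297.17124) = 183.858 km
  → nearest: P1 (179.013 km)
Q4 at 38.719°S, 175.029°E:
  P1: √((1.398·111.32)² + (1.666·88.34)²) = √(24219.25268 + 21660.31579) = 214.195 km
  P2: √((2.562·111.32)² + (0.302·88.34)²) = √(81340.08954 + 711.75197) = 286.447 km
  P3: √((1.183·111.32)² + (0.948·88.34)²) = √(17342.66698 + 7013.44611) = 156.064 km
  P4: √((1.434·111.32)² + (1.628·88.34)²) = √(25482.65638 + 20683.47906) = 214.863 km
  → nearest: P3 (156.064 km)
Q5 at 36.300°S, 175.104°E:
  P1: √((-1.021·111.32)² + (1.591·88.34)²) = √(12918.07732 + 19754.00454) = 180.754 km
  P2: √((0.143·111.32)² + (0.227·88.34)²) = √(253.40692 + 402.13003) = 25.603 km
  P3: √((-1.236·111.32)² + (0.873·88.34)²) = √(18931.42638 + 5947.62088) = 157.731 km
  P4: √((-0.985·111.32)² + (1.553·88.34)²) = √(12023.16636 + 18821.65035) = 175.627 km
  → nearest: P2 (25.603 km)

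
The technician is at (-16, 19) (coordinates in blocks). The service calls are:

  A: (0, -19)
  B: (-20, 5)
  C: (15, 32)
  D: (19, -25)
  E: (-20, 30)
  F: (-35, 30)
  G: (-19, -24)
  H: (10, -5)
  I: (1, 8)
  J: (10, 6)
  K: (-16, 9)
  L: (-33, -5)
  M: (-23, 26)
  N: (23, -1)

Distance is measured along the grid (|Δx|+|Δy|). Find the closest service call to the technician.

Distances from (-16, 19):
A: 54 blocks
B: 18 blocks
C: 44 blocks
D: 79 blocks
E: 15 blocks
F: 30 blocks
G: 46 blocks
H: 50 blocks
I: 28 blocks
J: 39 blocks
K: 10 blocks
L: 41 blocks
M: 14 blocks
N: 59 blocks
Minimum: K at 10 blocks.

K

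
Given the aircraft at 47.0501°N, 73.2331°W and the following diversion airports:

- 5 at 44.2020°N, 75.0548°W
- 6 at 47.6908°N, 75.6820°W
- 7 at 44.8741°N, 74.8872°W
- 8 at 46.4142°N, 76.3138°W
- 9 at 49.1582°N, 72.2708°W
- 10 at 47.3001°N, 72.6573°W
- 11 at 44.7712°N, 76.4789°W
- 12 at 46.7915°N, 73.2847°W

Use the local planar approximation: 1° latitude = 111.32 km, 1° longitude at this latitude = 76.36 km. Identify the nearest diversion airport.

Distances from 47.0501°N, 73.2331°W:
5: √((-2.8481·111.32)² + (-1.8217·76.36)²) = √(100521.014477 + 19350.204364) = 346.2242 km
6: √((0.6407·111.32)² + (-2.4489·76.36)²) = √(5086.930959 + 34968.253500) = 200.1379 km
7: √((-2.1760·111.32)² + (-1.6541·76.36)²) = √(58676.496853 + 15953.477448) = 273.1849 km
8: √((-0.6359·111.32)² + (-3.0807·76.36)²) = √(5010.995876 + 55338.917126) = 245.6622 km
9: √((2.1081·111.32)² + (0.9623·76.36)²) = √(55071.741717 + 5399.490868) = 245.9090 km
10: √((0.2500·111.32)² + (0.5758·76.36)²) = √(774.508900 + 1933.192762) = 52.0356 km
11: √((-2.2789·111.32)² + (-3.2458·76.36)²) = √(64357.169060 + 61429.269562) = 354.6638 km
12: √((-0.2586·111.32)² + (-0.0516·76.36)²) = √(828.711635 + 15.524987) = 29.0558 km
Minimum: 12 at 29.0558 km.

12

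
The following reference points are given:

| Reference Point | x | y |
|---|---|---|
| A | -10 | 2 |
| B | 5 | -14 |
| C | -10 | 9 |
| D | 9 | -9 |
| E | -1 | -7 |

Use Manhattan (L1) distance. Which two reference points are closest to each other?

A and C

Pairwise distances:
A–B: 31
A–C: 7
A–D: 30
A–E: 18
B–C: 38
B–D: 9
B–E: 13
C–D: 37
C–E: 25
D–E: 12
Closest pair: A–C at 7.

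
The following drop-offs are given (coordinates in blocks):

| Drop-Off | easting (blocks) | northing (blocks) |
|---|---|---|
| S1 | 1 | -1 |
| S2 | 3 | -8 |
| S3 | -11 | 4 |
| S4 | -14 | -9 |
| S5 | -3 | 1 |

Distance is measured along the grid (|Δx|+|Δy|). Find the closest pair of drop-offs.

S1 and S5

Pairwise distances:
S1–S2: 9 blocks
S1–S3: 17 blocks
S1–S4: 23 blocks
S1–S5: 6 blocks
S2–S3: 26 blocks
S2–S4: 18 blocks
S2–S5: 15 blocks
S3–S4: 16 blocks
S3–S5: 11 blocks
S4–S5: 21 blocks
Closest pair: S1–S5 at 6 blocks.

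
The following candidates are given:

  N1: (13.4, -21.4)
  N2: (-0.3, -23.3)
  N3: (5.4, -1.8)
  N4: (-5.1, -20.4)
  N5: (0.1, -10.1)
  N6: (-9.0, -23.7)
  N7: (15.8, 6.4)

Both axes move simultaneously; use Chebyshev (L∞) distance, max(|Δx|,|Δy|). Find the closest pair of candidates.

Pairwise distances:
N1–N2: 13.7
N1–N3: 19.6
N1–N4: 18.5
N1–N5: 13.3
N1–N6: 22.4
N1–N7: 27.8
N2–N3: 21.5
N2–N4: 4.8
N2–N5: 13.2
N2–N6: 8.7
N2–N7: 29.7
N3–N4: 18.6
N3–N5: 8.3
N3–N6: 21.9
N3–N7: 10.4
N4–N5: 10.3
N4–N6: 3.9
N4–N7: 26.8
N5–N6: 13.6
N5–N7: 16.5
N6–N7: 30.1
Closest pair: N4–N6 at 3.9.

N4 and N6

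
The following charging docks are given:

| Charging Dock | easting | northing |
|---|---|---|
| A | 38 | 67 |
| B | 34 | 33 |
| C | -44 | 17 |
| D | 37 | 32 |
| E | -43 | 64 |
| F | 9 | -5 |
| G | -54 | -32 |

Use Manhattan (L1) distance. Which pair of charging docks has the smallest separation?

Pairwise distances:
A–B: 38
A–C: 132
A–D: 36
A–E: 84
A–F: 101
A–G: 191
B–C: 94
B–D: 4
B–E: 108
B–F: 63
B–G: 153
C–D: 96
C–E: 48
C–F: 75
C–G: 59
D–E: 112
D–F: 65
D–G: 155
E–F: 121
E–G: 107
F–G: 90
Closest pair: B–D at 4.

B and D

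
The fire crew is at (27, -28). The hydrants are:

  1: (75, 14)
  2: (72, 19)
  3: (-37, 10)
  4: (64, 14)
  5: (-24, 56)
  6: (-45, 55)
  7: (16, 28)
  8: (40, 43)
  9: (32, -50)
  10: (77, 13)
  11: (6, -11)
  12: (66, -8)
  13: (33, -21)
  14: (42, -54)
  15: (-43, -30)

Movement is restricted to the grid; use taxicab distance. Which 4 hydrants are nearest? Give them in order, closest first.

Distances from (27, -28):
1: |48| + |42| = 48 + 42 = 90
2: |45| + |47| = 45 + 47 = 92
3: |-64| + |38| = 64 + 38 = 102
4: |37| + |42| = 37 + 42 = 79
5: |-51| + |84| = 51 + 84 = 135
6: |-72| + |83| = 72 + 83 = 155
7: |-11| + |56| = 11 + 56 = 67
8: |13| + |71| = 13 + 71 = 84
9: |5| + |-22| = 5 + 22 = 27
10: |50| + |41| = 50 + 41 = 91
11: |-21| + |17| = 21 + 17 = 38
12: |39| + |20| = 39 + 20 = 59
13: |6| + |7| = 6 + 7 = 13
14: |15| + |-26| = 15 + 26 = 41
15: |-70| + |-2| = 70 + 2 = 72
Sorted: 13 (13) < 9 (27) < 11 (38) < 14 (41) < 12 (59) < 7 (67) < …

13, 9, 11, 14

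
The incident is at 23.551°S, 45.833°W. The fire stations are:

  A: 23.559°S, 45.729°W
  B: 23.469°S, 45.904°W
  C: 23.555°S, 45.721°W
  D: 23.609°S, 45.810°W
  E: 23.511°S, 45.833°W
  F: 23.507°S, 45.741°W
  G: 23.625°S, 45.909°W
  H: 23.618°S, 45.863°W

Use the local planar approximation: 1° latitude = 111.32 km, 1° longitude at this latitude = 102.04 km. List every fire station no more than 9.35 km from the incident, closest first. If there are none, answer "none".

Distances from 23.551°S, 45.833°W:
A: √((-0.008·111.32)² + (0.104·102.04)²) = √(0.79310 + 112.61794) = 10.649 km
B: √((0.082·111.32)² + (-0.071·102.04)²) = √(83.32477 + 52.48771) = 11.654 km
C: √((-0.004·111.32)² + (0.112·102.04)²) = √(0.19827 + 130.61016) = 11.437 km
D: √((-0.058·111.32)² + (0.023·102.04)²) = √(41.68717 + 5.50803) = 6.870 km
E: √((0.040·111.32)² + (0.000·102.04)²) = √(19.82743 + 0.00000) = 4.453 km
F: √((0.044·111.32)² + (0.092·102.04)²) = √(23.99119 + 88.12854) = 10.589 km
G: √((-0.074·111.32)² + (-0.076·102.04)²) = √(67.85937 + 60.14065) = 11.314 km
H: √((-0.067·111.32)² + (-0.030·102.04)²) = √(55.62833 + 9.37095) = 8.062 km
Threshold 9.35 km: E (4.453 km), D (6.870 km), H (8.062 km) are within range.

E, D, H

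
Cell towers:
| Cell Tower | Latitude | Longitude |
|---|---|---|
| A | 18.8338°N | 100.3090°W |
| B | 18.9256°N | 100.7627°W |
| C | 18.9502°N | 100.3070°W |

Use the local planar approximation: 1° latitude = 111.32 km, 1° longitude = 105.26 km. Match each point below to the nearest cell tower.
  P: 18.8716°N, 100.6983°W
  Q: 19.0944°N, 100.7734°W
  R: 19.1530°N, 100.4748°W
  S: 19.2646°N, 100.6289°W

P at 18.8716°N, 100.6983°W:
  A: √((-0.0378·111.32)² + (0.3893·105.26)²) = √(17.706389 + 1679.173372) = 41.1932 km
  B: √((0.0540·111.32)² + (-0.0644·105.26)²) = √(36.135487 + 45.951370) = 9.0602 km
  C: √((0.0786·111.32)² + (0.3913·105.26)²) = √(76.558160 + 1696.470950) = 42.1074 km
  → nearest: B (9.0602 km)
Q at 19.0944°N, 100.7734°W:
  A: √((-0.2606·111.32)² + (0.4644·105.26)²) = √(841.579636 + 2389.522661) = 56.8428 km
  B: √((-0.1688·111.32)² + (0.0107·105.26)²) = √(353.094766 + 1.268511) = 18.8245 km
  C: √((-0.1442·111.32)² + (0.4664·105.26)²) = √(257.677748 + 2410.148570) = 51.6510 km
  → nearest: B (18.8245 km)
R at 19.1530°N, 100.4748°W:
  A: √((-0.3192·111.32)² + (0.1658·105.26)²) = √(1262.618536 + 304.576074) = 39.5878 km
  B: √((-0.2274·111.32)² + (-0.2879·105.26)²) = √(640.807102 + 918.353871) = 39.4862 km
  C: √((-0.2028·111.32)² + (0.1678·105.26)²) = √(509.662050 + 311.968428) = 28.6641 km
  → nearest: C (28.6641 km)
S at 19.2646°N, 100.6289°W:
  A: √((-0.4308·111.32)² + (0.3199·105.26)²) = √(2299.840855 + 1133.848974) = 58.5977 km
  B: √((-0.3390·111.32)² + (-0.1338·105.26)²) = √(1424.117397 + 198.353084) = 40.2799 km
  C: √((-0.3144·111.32)² + (0.3219·105.26)²) = √(1224.930561 + 1148.070836) = 48.7135 km
  → nearest: B (40.2799 km)

P→B; Q→B; R→C; S→B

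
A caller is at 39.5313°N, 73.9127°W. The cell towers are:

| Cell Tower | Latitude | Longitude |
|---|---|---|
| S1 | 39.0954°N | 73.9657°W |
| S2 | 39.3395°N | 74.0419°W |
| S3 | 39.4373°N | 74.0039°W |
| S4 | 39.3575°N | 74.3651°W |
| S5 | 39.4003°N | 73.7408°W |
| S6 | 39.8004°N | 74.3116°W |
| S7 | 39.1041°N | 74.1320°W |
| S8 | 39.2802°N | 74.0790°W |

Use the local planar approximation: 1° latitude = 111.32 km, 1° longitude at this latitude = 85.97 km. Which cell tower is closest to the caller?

S3

Distances from 39.5313°N, 73.9127°W:
S1: √((-0.4359·111.32)² + (-0.0530·85.97)²) = √(2354.616231 + 20.760872) = 48.7378 km
S2: √((-0.1918·111.32)² + (-0.1292·85.97)²) = √(455.872717 + 123.372646) = 24.0675 km
S3: √((-0.0940·111.32)² + (-0.0912·85.97)²) = √(109.496970 + 61.472876) = 13.0755 km
S4: √((-0.1738·111.32)² + (-0.4524·85.97)²) = √(374.322506 + 1512.652070) = 43.4393 km
S5: √((-0.1310·111.32)² + (0.1719·85.97)²) = √(212.661556 + 218.396466) = 20.7619 km
S6: √((0.2691·111.32)² + (-0.3989·85.97)²) = √(897.374637 + 1176.039547) = 45.5348 km
S7: √((-0.4272·111.32)² + (-0.2193·85.97)²) = √(2261.564005 + 355.443942) = 51.1567 km
S8: √((-0.2511·111.32)² + (-0.1663·85.97)²) = √(781.339573 + 204.398805) = 31.3965 km
Minimum: S3 at 13.0755 km.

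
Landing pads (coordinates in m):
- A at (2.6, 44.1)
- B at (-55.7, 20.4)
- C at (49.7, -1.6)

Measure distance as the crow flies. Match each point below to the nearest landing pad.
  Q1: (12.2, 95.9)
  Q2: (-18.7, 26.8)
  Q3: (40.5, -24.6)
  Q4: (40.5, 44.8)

Q1 at (12.2, 95.9):
  A: √((-9.6)² + (-51.8)²) = √(92.160 + 2683.240) = 52.7 m
  B: √((-67.9)² + (-75.5)²) = √(4610.410 + 5700.250) = 101.5 m
  C: √((37.5)² + (-97.5)²) = √(1406.250 + 9506.250) = 104.5 m
  → nearest: A (52.7 m)
Q2 at (-18.7, 26.8):
  A: √((21.3)² + (17.3)²) = √(453.690 + 299.290) = 27.4 m
  B: √((-37.0)² + (-6.4)²) = √(1369.000 + 40.960) = 37.5 m
  C: √((68.4)² + (-28.4)²) = √(4678.560 + 806.560) = 74.1 m
  → nearest: A (27.4 m)
Q3 at (40.5, -24.6):
  A: √((-37.9)² + (68.7)²) = √(1436.410 + 4719.690) = 78.5 m
  B: √((-96.2)² + (45.0)²) = √(9254.440 + 2025.000) = 106.2 m
  C: √((9.2)² + (23.0)²) = √(84.640 + 529.000) = 24.8 m
  → nearest: C (24.8 m)
Q4 at (40.5, 44.8):
  A: √((-37.9)² + (-0.7)²) = √(1436.410 + 0.490) = 37.9 m
  B: √((-96.2)² + (-24.4)²) = √(9254.440 + 595.360) = 99.2 m
  C: √((9.2)² + (-46.4)²) = √(84.640 + 2152.960) = 47.3 m
  → nearest: A (37.9 m)

Q1→A; Q2→A; Q3→C; Q4→A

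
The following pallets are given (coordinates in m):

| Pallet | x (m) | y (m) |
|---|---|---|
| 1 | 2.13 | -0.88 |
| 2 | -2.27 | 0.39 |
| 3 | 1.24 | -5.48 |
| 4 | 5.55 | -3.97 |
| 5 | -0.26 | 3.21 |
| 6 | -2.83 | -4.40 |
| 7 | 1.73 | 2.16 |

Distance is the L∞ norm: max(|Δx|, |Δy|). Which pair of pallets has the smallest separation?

Pairwise distances:
1–2: max(|-4.40|, |1.27|) = 4.40 m
1–3: max(|-0.89|, |-4.60|) = 4.60 m
1–4: max(|3.42|, |-3.09|) = 3.42 m
1–5: max(|-2.39|, |4.09|) = 4.09 m
1–6: max(|-4.96|, |-3.52|) = 4.96 m
1–7: max(|-0.40|, |3.04|) = 3.04 m
2–3: max(|3.51|, |-5.87|) = 5.87 m
2–4: max(|7.82|, |-4.36|) = 7.82 m
2–5: max(|2.01|, |2.82|) = 2.82 m
2–6: max(|-0.56|, |-4.79|) = 4.79 m
2–7: max(|4.00|, |1.77|) = 4.00 m
3–4: max(|4.31|, |1.51|) = 4.31 m
3–5: max(|-1.50|, |8.69|) = 8.69 m
3–6: max(|-4.07|, |1.08|) = 4.07 m
3–7: max(|0.49|, |7.64|) = 7.64 m
4–5: max(|-5.81|, |7.18|) = 7.18 m
4–6: max(|-8.38|, |-0.43|) = 8.38 m
4–7: max(|-3.82|, |6.13|) = 6.13 m
5–6: max(|-2.57|, |-7.61|) = 7.61 m
5–7: max(|1.99|, |-1.05|) = 1.99 m
6–7: max(|4.56|, |6.56|) = 6.56 m
Closest pair: 5–7 at 1.99 m.

5 and 7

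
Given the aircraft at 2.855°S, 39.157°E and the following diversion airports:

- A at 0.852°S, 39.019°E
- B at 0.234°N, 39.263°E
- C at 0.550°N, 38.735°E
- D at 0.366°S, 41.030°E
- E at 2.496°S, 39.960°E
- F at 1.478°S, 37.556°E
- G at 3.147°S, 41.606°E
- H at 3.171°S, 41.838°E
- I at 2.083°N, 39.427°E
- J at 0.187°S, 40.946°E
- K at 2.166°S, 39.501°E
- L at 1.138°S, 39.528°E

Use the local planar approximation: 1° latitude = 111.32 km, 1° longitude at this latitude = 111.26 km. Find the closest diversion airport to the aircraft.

K

Distances from 2.855°S, 39.157°E:
A: √((2.003·111.32)² + (-0.138·111.26)²) = √(49717.38684 + 235.74163) = 223.502 km
B: √((3.089·111.32)² + (0.106·111.26)²) = √(118244.84380 + 139.08806) = 344.070 km
C: √((3.405·111.32)² + (-0.422·111.26)²) = √(143674.80879 + 2204.46401) = 381.941 km
D: √((2.489·111.32)² + (1.873·111.26)²) = √(76770.82162 + 43426.38376) = 346.695 km
E: √((0.359·111.32)² + (0.803·111.26)²) = √(1597.11170 + 7981.95365) = 97.873 km
F: √((1.377·111.32)² + (-1.601·111.26)²) = √(23497.10058 + 31729.32076) = 235.003 km
G: √((-0.292·111.32)² + (2.449·111.26)²) = √(1056.60363 + 74243.02889) = 274.408 km
H: √((-0.316·111.32)² + (2.681·111.26)²) = √(1237.42977 + 88975.76674) = 300.355 km
I: √((4.938·111.32)² + (0.270·111.26)²) = √(302168.06711 + 902.41362) = 550.518 km
J: √((2.668·111.32)² + (1.789·111.26)²) = √(88210.04544 + 39618.56967) = 357.531 km
K: √((0.689·111.32)² + (0.344·111.26)²) = √(5882.81023 + 1464.85621) = 85.719 km
L: √((1.717·111.32)² + (0.371·111.26)²) = √(36533.13870 + 1703.82870) = 195.543 km
Minimum: K at 85.719 km.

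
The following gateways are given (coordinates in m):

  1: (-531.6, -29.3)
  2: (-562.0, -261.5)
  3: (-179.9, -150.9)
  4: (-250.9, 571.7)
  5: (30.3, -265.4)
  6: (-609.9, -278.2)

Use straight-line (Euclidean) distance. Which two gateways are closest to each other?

Pairwise distances:
1–2: √((-30.4)² + (-232.2)²) = √(924.160 + 53916.840) = 234.2 m
1–3: √((351.7)² + (-121.6)²) = √(123692.890 + 14786.560) = 372.1 m
1–4: √((280.7)² + (601.0)²) = √(78792.490 + 361201.000) = 663.3 m
1–5: √((561.9)² + (-236.1)²) = √(315731.610 + 55743.210) = 609.5 m
1–6: √((-78.3)² + (-248.9)²) = √(6130.890 + 61951.210) = 260.9 m
2–3: √((382.1)² + (110.6)²) = √(146000.410 + 12232.360) = 397.8 m
2–4: √((311.1)² + (833.2)²) = √(96783.210 + 694222.240) = 889.4 m
2–5: √((592.3)² + (-3.9)²) = √(350819.290 + 15.210) = 592.3 m
2–6: √((-47.9)² + (-16.7)²) = √(2294.410 + 278.890) = 50.7 m
3–4: √((-71.0)² + (722.6)²) = √(5041.000 + 522150.760) = 726.1 m
3–5: √((210.2)² + (-114.5)²) = √(44184.040 + 13110.250) = 239.4 m
3–6: √((-430.0)² + (-127.3)²) = √(184900.000 + 16205.290) = 448.4 m
4–5: √((281.2)² + (-837.1)²) = √(79073.440 + 700736.410) = 883.1 m
4–6: √((-359.0)² + (-849.9)²) = √(128881.000 + 722330.010) = 922.6 m
5–6: √((-640.2)² + (-12.8)²) = √(409856.040 + 163.840) = 640.3 m
Closest pair: 2–6 at 50.7 m.

2 and 6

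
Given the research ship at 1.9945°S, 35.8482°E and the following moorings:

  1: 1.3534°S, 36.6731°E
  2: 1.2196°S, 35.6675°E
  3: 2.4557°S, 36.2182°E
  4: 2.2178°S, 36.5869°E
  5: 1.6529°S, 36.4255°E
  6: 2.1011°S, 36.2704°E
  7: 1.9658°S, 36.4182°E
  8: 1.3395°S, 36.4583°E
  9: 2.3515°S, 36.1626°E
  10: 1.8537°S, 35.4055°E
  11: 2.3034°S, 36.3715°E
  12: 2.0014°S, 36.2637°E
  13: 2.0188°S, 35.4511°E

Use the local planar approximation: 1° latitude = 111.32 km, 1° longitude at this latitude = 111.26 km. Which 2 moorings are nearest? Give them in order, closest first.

Distances from 1.9945°S, 35.8482°E:
1: √((0.6411·111.32)² + (0.8249·111.26)²) = √(5093.284658 + 8423.269934) = 116.2607 km
2: √((0.7749·111.32)² + (-0.1807·111.26)²) = √(7441.109871 + 404.198238) = 88.5737 km
3: √((-0.4612·111.32)² + (0.3700·111.26)²) = √(2635.876102 + 1694.656022) = 65.8068 km
4: √((-0.2233·111.32)² + (0.7387·111.26)²) = √(617.908033 + 6754.828223) = 85.8646 km
5: √((0.3416·111.32)² + (0.5773·111.26)²) = √(1446.046036 + 4125.544027) = 74.6431 km
6: √((-0.1066·111.32)² + (0.4222·111.26)²) = √(140.818854 + 2206.554045) = 48.4497 km
7: √((0.0287·111.32)² + (0.5700·111.26)²) = √(10.207284 + 4021.868091) = 63.4986 km
8: √((0.6550·111.32)² + (0.6101·111.26)²) = √(5316.538893 + 4607.657202) = 99.6203 km
9: √((-0.3570·111.32)² + (0.3144·111.26)²) = √(1579.366157 + 1223.610474) = 52.9431 km
10: √((0.1408·111.32)² + (-0.4427·111.26)²) = √(245.669762 + 2426.035520) = 51.6885 km
11: √((-0.3089·111.32)² + (0.5233·111.26)²) = √(1182.448438 + 3389.842971) = 67.6187 km
12: √((-0.0069·111.32)² + (0.4155·111.26)²) = √(0.589990 + 2137.076986) = 46.2349 km
13: √((-0.0243·111.32)² + (-0.3971·111.26)²) = √(7.317436 + 1951.991334) = 44.2641 km
Sorted: 13 (44.2641 km) < 12 (46.2349 km) < 6 (48.4497 km) < 10 (51.6885 km) < …

13, 12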